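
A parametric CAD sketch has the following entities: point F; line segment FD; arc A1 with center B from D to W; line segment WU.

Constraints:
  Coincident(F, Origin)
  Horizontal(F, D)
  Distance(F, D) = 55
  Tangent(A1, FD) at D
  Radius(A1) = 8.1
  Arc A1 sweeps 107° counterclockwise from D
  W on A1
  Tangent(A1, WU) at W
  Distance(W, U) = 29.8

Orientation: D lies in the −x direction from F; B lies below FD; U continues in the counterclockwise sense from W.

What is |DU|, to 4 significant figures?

38.98

F is at the origin; F and D share the same y with |FD| = 55.0 and D on the −x side, so D = (-55.00, 0.000). The tangent condition forces BD to be normal to FD, so B = D + (0, -8.1) = (-55.00, -8.100). On A1, D sits at bearing 90° from B; a 107° counterclockwise sweep puts W at bearing 197°, so W = B + 8.1·(cos 197°, sin 197°) = (-62.75, -10.47). A1 meets WU tangentially, so BW is at right angles to WU, so WU runs along (−sin 197°, cos 197°); with |WU| = 29.8, U = (-54.03, -38.97). Then |DU| = |U − D| = 38.98.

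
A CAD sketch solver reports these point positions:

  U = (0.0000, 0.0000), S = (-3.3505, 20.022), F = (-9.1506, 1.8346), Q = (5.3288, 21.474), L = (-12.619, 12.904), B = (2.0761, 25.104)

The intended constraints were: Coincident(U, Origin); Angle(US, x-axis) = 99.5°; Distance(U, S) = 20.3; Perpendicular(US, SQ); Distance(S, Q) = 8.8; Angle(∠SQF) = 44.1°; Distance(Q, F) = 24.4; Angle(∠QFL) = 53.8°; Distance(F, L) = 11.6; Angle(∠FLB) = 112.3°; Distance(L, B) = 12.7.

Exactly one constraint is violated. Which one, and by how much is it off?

Distance(L, B) = 12.7 — off by 6.40.

U = (0.00, 0.00) ✓; US at 99.50° ✓; |US| = 20.30 ✓; ∠(US, SQ) = 90.00° ✓; |SQ| = 8.800 ✓; ∠SQF = 44.10° ✓; |QF| = 24.40 ✓; ∠QFL = 53.80° ✓; |FL| = 11.60 ✓; ∠FLB = 112.3° ✓; |LB| = 19.10 ✗.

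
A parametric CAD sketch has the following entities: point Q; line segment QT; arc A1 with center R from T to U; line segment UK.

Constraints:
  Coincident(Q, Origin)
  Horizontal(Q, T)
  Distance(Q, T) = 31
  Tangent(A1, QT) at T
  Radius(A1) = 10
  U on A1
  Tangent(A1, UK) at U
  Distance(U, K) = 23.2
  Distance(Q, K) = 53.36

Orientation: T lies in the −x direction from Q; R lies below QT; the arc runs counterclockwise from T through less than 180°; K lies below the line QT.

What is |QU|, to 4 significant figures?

42.07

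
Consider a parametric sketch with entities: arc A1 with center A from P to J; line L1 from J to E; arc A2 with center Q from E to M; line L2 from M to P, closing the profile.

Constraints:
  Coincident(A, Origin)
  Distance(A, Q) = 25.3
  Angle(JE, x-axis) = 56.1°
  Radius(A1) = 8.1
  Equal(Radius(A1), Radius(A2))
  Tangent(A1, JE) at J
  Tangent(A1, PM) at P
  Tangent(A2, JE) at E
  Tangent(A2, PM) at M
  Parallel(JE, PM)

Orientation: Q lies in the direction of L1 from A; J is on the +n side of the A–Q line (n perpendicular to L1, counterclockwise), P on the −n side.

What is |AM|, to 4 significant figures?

26.57

The slot axis is L1's direction at 56.1°, so u = (cos 56.1°, sin 56.1°) = (0.5577, 0.8300) and n = (−sin 56.1°, cos 56.1°) = (-0.8300, 0.5577). A is at the origin and Q lies 25.3 along u from A, so Q = 25.3·u = (14.11, 21.00). Tangency of A1 to both parallel lines with radius 8.1 puts J and P at A ± 8.1·n: J = (-6.723, 4.518), P = (6.723, -4.518). Equal radii place E and M the same way about Q: E = Q + 8.1·n = (7.388, 25.52), M = Q − 8.1·n = (20.83, 16.48). Then |AM| = |M − A| = 26.57.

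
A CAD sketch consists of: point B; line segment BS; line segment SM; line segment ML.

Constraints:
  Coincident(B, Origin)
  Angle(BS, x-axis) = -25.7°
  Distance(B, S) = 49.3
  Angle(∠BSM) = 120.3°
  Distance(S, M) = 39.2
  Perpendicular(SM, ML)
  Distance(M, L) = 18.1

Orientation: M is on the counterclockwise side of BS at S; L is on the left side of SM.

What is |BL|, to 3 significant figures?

68.6

∠BSM = 120.3°, so SM runs at -25.7° + (180° − 120.3°) = 34.0° from the x-axis; with |SM| = 39.2, M = S + 39.2·(cos 34.0°, sin 34.0°) = (76.9, 0.541). The perpendicularity gives ML at right angles to SM; with |ML| = 18.1 on the left of SM, L = M + 18.1·(-0.559, 0.829) = (66.8, 15.5). Then |BL| = |L − B| = 68.6.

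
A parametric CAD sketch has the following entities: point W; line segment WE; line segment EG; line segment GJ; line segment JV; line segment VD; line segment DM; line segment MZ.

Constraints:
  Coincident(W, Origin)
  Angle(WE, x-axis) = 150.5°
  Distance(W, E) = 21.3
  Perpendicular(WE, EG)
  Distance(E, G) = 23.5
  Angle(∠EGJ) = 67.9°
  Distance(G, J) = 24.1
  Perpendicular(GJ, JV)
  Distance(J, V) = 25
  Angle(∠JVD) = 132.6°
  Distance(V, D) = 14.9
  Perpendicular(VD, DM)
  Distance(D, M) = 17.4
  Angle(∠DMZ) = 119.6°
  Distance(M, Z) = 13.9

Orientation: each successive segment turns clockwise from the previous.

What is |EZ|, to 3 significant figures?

13.1

W is at the origin; WE runs at 150.5° with length 21.3, so E = (-18.5, 10.5). The perpendicularity gives EG at right angles to WE, so EG runs at 60.5°; with |EG| = 23.5, G = (-6.97, 30.9). ∠EGJ = 67.9° gives GJ at -51.6° from the x-axis; with |GJ| = 24.1, J = (8.00, 12.1). The perpendicularity gives JV at right angles to GJ, so JV runs at -142°; with |JV| = 25.0, V = (-11.6, -3.47). ∠JVD = 132.6° gives VD at 171° from the x-axis; with |VD| = 14.9, D = (-26.3, -1.14). The perpendicularity gives DM at right angles to VD, so DM runs at 81.0°; with |DM| = 17.4, M = (-23.6, 16.0). ∠DMZ = 119.6° gives MZ at 20.6° from the x-axis; with |MZ| = 13.9, Z = (-10.6, 20.9). Then |EZ| = |Z − E| = 13.1.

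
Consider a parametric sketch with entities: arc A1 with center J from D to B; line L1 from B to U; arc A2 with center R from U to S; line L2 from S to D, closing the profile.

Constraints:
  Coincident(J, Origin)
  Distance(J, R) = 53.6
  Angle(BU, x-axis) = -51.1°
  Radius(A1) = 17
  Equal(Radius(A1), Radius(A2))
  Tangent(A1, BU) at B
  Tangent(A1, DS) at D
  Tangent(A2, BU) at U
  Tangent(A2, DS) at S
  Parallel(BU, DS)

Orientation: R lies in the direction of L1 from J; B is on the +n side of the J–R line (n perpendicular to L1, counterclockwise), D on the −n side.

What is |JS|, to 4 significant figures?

56.23

The slot axis is L1's direction at -51.1°, so u = (cos -51.1°, sin -51.1°) = (0.6280, -0.7782) and n = (−sin -51.1°, cos -51.1°) = (0.7782, 0.6280). J is at the origin and R lies 53.6 along u from J, so R = 53.6·u = (33.66, -41.71). Tangency of A1 to both parallel lines with radius 17.0 puts B and D at J ± 17.0·n: B = (13.23, 10.68), D = (-13.23, -10.68). Equal radii place U and S the same way about R: U = R + 17.0·n = (46.89, -31.04), S = R − 17.0·n = (20.43, -52.39). Then |JS| = |S − J| = 56.23.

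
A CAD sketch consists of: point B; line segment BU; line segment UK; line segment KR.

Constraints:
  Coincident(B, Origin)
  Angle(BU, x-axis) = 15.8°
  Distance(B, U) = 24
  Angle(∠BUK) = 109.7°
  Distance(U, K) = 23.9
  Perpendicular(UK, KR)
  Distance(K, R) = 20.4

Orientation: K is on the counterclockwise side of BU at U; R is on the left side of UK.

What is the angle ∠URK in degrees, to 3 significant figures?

49.5°

B is at the origin; BU runs at 15.8° with length 24.0, so U = 24.0·(cos 15.8°, sin 15.8°) = (23.1, 6.53). ∠BUK = 109.7°, so UK runs at 15.8° + (180° − 109.7°) = 86.1° from the x-axis; with |UK| = 23.9, K = U + 23.9·(cos 86.1°, sin 86.1°) = (24.7, 30.4). UK ⟂ KR; with |KR| = 20.4 on the left of UK, R = K + 20.4·(-0.998, 0.0680) = (4.37, 31.8). Then cos ∠URK = RU·RK / (|RU||RK|), giving 49.5°.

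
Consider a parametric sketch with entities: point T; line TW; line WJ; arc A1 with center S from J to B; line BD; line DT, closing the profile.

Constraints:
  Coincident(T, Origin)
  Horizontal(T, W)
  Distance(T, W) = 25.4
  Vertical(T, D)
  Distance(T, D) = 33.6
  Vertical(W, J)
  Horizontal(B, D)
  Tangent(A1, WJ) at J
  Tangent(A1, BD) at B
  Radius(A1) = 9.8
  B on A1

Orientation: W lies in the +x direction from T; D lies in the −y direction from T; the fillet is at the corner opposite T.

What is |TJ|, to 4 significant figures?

34.81

T is at the origin; T and W share the same y with |TW| = 25.4 and W on the +x side, so W = (25.40, 0.000). TD is vertical with |TD| = 33.6 and D on the −y side, so D = (0.000, -33.60). The virtual corner opposite T is at (25.40, -33.60). A1 meets WJ tangentially, so SJ is at right angles to WJ and A1 meets BD tangentially, so SB is at right angles to BD, with radius 9.8, so the center S sits 9.8 in from both sides at S = (15.60, -23.80). That places the tangent points at J = (25.40, -23.80) on WJ and B = (15.60, -33.60) on BD. Then |TJ| = |J − T| = 34.81.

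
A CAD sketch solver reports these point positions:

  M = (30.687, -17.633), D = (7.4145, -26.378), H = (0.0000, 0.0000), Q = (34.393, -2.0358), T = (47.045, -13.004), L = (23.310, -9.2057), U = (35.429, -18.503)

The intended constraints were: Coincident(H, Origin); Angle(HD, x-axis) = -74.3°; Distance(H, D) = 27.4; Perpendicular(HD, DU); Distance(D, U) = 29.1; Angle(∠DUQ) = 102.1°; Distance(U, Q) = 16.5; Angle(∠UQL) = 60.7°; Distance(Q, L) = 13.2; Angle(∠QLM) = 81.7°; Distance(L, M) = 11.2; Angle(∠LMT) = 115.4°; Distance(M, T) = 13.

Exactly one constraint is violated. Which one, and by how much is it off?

Distance(M, T) = 13 — off by 4.00.

H = (0.00, 0.00) ✓; HD at -74.30° ✓; |HD| = 27.40 ✓; ∠(HD, DU) = 90.00° ✓; |DU| = 29.10 ✓; ∠DUQ = 102.1° ✓; |UQ| = 16.50 ✓; ∠UQL = 60.70° ✓; |QL| = 13.20 ✓; ∠QLM = 81.70° ✓; |LM| = 11.20 ✓; ∠LMT = 115.4° ✓; |MT| = 17.00 ✗.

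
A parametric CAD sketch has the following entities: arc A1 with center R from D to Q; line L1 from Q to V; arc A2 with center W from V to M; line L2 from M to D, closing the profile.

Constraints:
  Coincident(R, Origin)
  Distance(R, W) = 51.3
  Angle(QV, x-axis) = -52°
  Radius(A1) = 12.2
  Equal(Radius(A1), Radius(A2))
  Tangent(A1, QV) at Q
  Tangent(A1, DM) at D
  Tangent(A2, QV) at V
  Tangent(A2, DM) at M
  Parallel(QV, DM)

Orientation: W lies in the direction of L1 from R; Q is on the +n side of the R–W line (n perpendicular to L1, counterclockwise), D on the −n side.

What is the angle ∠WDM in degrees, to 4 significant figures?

13.38°

The slot axis is L1's direction at -52.0°, so u = (cos -52.0°, sin -52.0°) = (0.6157, -0.7880) and n = (−sin -52.0°, cos -52.0°) = (0.7880, 0.6157). R is at the origin and W lies 51.3 along u from R, so W = 51.3·u = (31.58, -40.42). Tangency of A1 to both parallel lines with radius 12.2 puts Q and D at R ± 12.2·n: Q = (9.614, 7.511), D = (-9.614, -7.511). Equal radii place V and M the same way about W: V = W + 12.2·n = (41.20, -32.91), M = W − 12.2·n = (21.97, -47.94). Then cos ∠WDM = DW·DM / (|DW||DM|), giving 13.38°.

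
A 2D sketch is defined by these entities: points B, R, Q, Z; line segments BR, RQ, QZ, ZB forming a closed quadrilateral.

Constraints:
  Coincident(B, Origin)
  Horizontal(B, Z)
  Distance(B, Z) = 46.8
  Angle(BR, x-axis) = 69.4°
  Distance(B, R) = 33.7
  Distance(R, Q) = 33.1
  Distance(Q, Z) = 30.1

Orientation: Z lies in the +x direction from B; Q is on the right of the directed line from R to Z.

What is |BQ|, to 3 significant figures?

16.8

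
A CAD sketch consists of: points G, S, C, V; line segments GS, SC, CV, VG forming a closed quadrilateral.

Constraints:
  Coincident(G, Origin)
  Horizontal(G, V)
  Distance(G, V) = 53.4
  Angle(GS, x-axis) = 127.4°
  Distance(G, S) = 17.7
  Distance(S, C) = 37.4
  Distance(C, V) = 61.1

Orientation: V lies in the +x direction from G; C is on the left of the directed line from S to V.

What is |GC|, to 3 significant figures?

45.7

Checks: G = (0.00, 0.00) ✓; |SC| = 37.40 ✓; |CV| = 61.10 ✓.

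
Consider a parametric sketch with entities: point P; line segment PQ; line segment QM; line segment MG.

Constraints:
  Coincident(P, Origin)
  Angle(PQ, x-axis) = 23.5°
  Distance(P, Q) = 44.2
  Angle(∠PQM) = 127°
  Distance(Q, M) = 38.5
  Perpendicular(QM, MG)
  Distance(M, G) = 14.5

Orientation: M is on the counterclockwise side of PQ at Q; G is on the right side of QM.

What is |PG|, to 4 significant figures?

81.96

P is at the origin; PQ runs at 23.5° with length 44.2, so Q = 44.2·(cos 23.5°, sin 23.5°) = (40.53, 17.62). ∠PQM = 127.0°, so QM runs at 23.5° + (180° − 127.0°) = 76.50° from the x-axis; with |QM| = 38.5, M = Q + 38.5·(cos 76.50°, sin 76.50°) = (49.52, 55.06). The perpendicularity gives MG at right angles to QM; with |MG| = 14.5 on the right of QM, G = M + 14.5·(0.9724, -0.2334) = (63.62, 51.68). Then |PG| = |G − P| = 81.96.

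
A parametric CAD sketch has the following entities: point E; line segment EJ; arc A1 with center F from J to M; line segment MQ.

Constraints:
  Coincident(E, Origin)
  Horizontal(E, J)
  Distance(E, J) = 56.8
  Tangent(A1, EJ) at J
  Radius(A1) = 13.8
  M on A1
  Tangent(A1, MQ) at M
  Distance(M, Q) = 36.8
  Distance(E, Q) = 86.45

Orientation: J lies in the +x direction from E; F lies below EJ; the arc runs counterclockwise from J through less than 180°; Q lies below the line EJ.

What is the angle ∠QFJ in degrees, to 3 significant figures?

161°

E is at the origin; E and J share the same y with |EJ| = 56.8 and J on the +x side, so J = (56.8, 0.00). Tangency of A1 to EJ means the radius FJ is perpendicular to EJ, so F = J + (0, -13.8) = (56.8, -13.8). Since FM ⟂ MQ (tangency), |FQ| = √(13.8² + 36.8²) = 39.3 regardless of where M sits on A1. So Q lies on both circle(E, 86.45) and circle(F, 39.3); the below-EJ intersection is Q = (69.9, -50.9). M is the foot of the tangent from Q: M = (46.2, -22.7).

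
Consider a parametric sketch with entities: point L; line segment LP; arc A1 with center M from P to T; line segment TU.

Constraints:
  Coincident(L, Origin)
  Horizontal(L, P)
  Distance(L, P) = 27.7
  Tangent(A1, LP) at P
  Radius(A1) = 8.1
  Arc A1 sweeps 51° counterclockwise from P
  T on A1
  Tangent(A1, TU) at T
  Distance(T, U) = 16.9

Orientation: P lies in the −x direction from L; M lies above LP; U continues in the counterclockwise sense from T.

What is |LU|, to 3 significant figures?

19.4

On A1, P sits at bearing -90° from M; a 51° counterclockwise sweep puts T at bearing -39°, so T = M + 8.1·(cos -39°, sin -39°) = (-21.4, 3.00). Tangency of A1 to TU means the radius MT is perpendicular to TU, so TU runs along (−sin -39°, cos -39°); with |TU| = 16.9, U = (-10.8, 16.1). Then |LU| = |U − L| = 19.4.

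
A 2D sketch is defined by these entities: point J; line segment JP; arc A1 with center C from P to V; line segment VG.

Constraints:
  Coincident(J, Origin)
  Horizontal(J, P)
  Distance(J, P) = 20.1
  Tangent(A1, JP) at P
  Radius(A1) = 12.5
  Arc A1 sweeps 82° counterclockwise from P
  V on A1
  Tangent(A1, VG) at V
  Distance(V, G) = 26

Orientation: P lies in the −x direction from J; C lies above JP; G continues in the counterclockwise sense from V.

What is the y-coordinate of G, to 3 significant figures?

36.5

On A1, P sits at bearing -90° from C; an 82° counterclockwise sweep puts V at bearing -8°, so V = C + 12.5·(cos -8°, sin -8°) = (-7.72, 10.8). Tangency of A1 to VG means the radius CV is perpendicular to VG, so VG runs along (−sin -8°, cos -8°); with |VG| = 26.0, G = (-4.10, 36.5). So G.y = 36.5.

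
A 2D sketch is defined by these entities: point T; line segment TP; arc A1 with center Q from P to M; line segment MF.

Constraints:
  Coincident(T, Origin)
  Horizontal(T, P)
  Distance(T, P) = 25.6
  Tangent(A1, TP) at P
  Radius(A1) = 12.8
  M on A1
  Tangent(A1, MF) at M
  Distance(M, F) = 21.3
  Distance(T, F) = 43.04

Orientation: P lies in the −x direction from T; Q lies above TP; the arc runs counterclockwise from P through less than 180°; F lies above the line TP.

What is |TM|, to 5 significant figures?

22.197

Checks: |QM| = 12.80 ✓; ∠(QM, MF) = 90.00° ✓; |MF| = 21.30 ✓; |TF| = 43.04 ✓.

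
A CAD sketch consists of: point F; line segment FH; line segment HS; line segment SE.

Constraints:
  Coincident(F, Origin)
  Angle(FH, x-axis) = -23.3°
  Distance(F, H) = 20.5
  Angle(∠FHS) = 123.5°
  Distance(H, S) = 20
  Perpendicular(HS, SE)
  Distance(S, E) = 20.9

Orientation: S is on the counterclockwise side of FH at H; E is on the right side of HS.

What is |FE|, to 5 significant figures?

49.236

F is at the origin; FH runs at -23.3° with length 20.5, so H = 20.5·(cos -23.3°, sin -23.3°) = (18.828, -8.1087). ∠FHS = 123.5°, so HS runs at -23.3° + (180° − 123.5°) = 33.200° from the x-axis; with |HS| = 20.0, S = H + 20.0·(cos 33.200°, sin 33.200°) = (35.563, 2.8426). HS is perpendicular to SE; with |SE| = 20.9 on the right of HS, E = S + 20.9·(0.54756, -0.83676) = (47.008, -14.646). Then |FE| = |E − F| = 49.236.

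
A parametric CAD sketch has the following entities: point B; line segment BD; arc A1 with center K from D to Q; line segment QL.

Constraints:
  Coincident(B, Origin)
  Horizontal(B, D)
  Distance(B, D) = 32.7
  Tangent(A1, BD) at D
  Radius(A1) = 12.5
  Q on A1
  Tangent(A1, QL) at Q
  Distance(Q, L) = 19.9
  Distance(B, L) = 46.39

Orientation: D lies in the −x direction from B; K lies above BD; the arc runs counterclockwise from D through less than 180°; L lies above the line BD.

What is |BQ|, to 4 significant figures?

27.68

Checks: |KQ| = 12.50 ✓; ∠(KQ, QL) = 90.00° ✓; |QL| = 19.90 ✓; |BL| = 46.39 ✓.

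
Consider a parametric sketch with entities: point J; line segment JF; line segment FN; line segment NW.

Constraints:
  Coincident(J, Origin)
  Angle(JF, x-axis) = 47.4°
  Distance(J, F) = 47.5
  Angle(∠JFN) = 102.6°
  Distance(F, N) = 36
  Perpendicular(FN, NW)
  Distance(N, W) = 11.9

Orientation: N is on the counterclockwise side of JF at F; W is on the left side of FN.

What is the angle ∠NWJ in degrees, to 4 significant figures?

126.6°

J is at the origin; JF runs at 47.4° with length 47.5, so F = 47.5·(cos 47.4°, sin 47.4°) = (32.15, 34.96). ∠JFN = 102.6°, so FN runs at 47.4° + (180° − 102.6°) = 124.8° from the x-axis; with |FN| = 36.0, N = F + 36.0·(cos 124.8°, sin 124.8°) = (11.61, 64.53). FN ⟂ NW; with |NW| = 11.9 on the left of FN, W = N + 11.9·(-0.8211, -0.5707) = (1.834, 57.73). Then cos ∠NWJ = WN·WJ / (|WN||WJ|), giving 126.6°.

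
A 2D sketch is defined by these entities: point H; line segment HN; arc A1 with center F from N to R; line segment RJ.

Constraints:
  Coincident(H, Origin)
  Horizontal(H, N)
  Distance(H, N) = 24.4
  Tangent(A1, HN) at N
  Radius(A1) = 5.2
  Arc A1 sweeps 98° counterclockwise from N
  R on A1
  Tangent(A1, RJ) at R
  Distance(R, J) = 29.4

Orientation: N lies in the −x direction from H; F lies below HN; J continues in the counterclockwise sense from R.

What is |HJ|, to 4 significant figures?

43.31

H is at the origin; HN is horizontal with |HN| = 24.4 and N on the −x side, so N = (-24.40, 0.000). A1 meets HN tangentially, so FN is at right angles to HN, so F = N + (0, -5.2) = (-24.40, -5.200). On A1, N sits at bearing 90° from F; a 98° counterclockwise sweep puts R at bearing 188°, so R = F + 5.2·(cos 188°, sin 188°) = (-29.55, -5.924). The tangent condition forces FR to be normal to RJ, so RJ runs along (−sin 188°, cos 188°); with |RJ| = 29.4, J = (-25.46, -35.04). Then |HJ| = |J − H| = 43.31.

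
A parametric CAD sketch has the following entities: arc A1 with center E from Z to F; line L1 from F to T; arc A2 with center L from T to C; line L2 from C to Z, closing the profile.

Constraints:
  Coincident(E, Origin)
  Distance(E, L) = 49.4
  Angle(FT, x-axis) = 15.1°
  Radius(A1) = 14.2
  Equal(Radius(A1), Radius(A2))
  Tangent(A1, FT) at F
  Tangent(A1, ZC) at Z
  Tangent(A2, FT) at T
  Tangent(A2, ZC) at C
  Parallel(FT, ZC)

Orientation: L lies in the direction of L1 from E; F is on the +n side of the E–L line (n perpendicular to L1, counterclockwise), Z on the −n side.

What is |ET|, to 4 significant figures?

51.40

Tangency of A1 to both parallel lines with radius 14.2 puts F and Z at E ± 14.2·n: F = (-3.699, 13.71), Z = (3.699, -13.71). Equal radii place T and C the same way about L: T = L + 14.2·n = (44.00, 26.58), C = L − 14.2·n = (51.39, -0.8408). Then |ET| = |T − E| = 51.40.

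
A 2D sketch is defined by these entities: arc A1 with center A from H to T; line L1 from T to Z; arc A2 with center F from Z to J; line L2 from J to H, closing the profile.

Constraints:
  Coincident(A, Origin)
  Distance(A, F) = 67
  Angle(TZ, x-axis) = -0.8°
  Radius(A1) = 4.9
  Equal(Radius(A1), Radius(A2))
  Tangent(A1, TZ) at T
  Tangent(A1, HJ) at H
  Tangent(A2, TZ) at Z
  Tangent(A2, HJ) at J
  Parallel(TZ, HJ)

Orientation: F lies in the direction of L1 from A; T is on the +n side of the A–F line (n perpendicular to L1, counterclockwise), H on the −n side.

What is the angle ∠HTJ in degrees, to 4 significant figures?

81.68°

The slot axis is L1's direction at -0.8°, so u = (cos -0.8°, sin -0.8°) = (0.9999, -0.01396) and n = (−sin -0.8°, cos -0.8°) = (0.01396, 0.9999). A is at the origin and F lies 67.0 along u from A, so F = 67.0·u = (66.99, -0.9355). Tangency of A1 to both parallel lines with radius 4.9 puts T and H at A ± 4.9·n: T = (0.06841, 4.900), H = (-0.06841, -4.900). Equal radii place Z and J the same way about F: Z = F + 4.9·n = (67.06, 3.964), J = F − 4.9·n = (66.93, -5.835). Then cos ∠HTJ = TH·TJ / (|TH||TJ|), giving 81.68°.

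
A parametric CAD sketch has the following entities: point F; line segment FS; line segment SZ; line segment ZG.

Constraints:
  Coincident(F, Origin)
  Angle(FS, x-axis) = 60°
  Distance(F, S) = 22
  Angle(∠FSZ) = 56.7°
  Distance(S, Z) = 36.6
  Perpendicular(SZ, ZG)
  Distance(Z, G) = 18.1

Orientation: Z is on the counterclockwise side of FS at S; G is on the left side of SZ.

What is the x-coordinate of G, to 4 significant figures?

-24.50

F is at the origin; FS runs at 60.0° with length 22.0, so S = 22.0·(cos 60.0°, sin 60.0°) = (11.00, 19.05). ∠FSZ = 56.7°, so SZ runs at 60.0° + (180° − 56.7°) = 183.3° from the x-axis; with |SZ| = 36.6, Z = S + 36.6·(cos 183.3°, sin 183.3°) = (-25.54, 16.95). SZ ⟂ ZG; with |ZG| = 18.1 on the left of SZ, G = Z + 18.1·(0.05756, -0.9983) = (-24.50, -1.124). So G.x = -24.50.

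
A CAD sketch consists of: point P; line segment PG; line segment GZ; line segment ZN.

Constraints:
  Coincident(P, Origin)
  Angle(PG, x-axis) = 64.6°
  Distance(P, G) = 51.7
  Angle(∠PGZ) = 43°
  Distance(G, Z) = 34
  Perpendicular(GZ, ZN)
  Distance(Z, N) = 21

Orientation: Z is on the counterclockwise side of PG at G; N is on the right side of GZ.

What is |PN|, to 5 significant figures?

56.388

P is at the origin; PG runs at 64.6° with length 51.7, so G = 51.7·(cos 64.6°, sin 64.6°) = (22.176, 46.702). ∠PGZ = 43.0°, so GZ runs at 64.6° + (180° − 43.0°) = 201.60° from the x-axis; with |GZ| = 34.0, Z = G + 34.0·(cos 201.60°, sin 201.60°) = (-9.4365, 34.186). The perpendicularity gives ZN at right angles to GZ; with |ZN| = 21.0 on the right of GZ, N = Z + 21.0·(-0.36812, 0.92978) = (-17.167, 53.712). Then |PN| = |N − P| = 56.388.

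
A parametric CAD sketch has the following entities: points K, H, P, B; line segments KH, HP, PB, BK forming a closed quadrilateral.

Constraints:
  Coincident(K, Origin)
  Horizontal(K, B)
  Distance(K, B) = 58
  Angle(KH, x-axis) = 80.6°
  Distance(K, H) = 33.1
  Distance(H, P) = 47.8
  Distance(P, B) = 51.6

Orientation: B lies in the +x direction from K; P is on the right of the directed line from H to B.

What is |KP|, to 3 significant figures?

17.3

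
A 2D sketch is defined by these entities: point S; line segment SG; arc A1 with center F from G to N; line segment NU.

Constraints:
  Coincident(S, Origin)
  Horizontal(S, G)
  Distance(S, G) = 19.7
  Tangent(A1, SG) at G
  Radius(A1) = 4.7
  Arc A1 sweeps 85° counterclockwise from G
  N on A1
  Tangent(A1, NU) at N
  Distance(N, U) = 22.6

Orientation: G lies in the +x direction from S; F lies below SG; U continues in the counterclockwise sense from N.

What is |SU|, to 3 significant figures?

29.8

S is at the origin; SG is horizontal with |SG| = 19.7 and G on the +x side, so G = (19.7, 0.00). Since A1 is tangent to SG there, FG ⟂ SG, so F = G + (0, -4.7) = (19.7, -4.70). On A1, G sits at bearing 90° from F; an 85° counterclockwise sweep puts N at bearing 175°, so N = F + 4.7·(cos 175°, sin 175°) = (15.0, -4.29). The tangent condition forces FN to be normal to NU, so NU runs along (−sin 175°, cos 175°); with |NU| = 22.6, U = (13.0, -26.8). Then |SU| = |U − S| = 29.8.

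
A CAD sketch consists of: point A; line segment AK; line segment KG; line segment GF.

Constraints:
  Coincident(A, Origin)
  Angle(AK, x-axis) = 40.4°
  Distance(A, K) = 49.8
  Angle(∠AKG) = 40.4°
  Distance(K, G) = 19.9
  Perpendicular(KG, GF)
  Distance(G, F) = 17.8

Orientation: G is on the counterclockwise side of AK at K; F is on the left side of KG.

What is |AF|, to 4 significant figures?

23.12

A is at the origin; AK runs at 40.4° with length 49.8, so K = 49.8·(cos 40.4°, sin 40.4°) = (37.92, 32.28). ∠AKG = 40.4°, so KG runs at 40.4° + (180° − 40.4°) = 180.0° from the x-axis; with |KG| = 19.9, G = K + 19.9·(cos 180.0°, sin 180.0°) = (18.02, 32.28). KG ⟂ GF; with |GF| = 17.8 on the left of KG, F = G + 17.8·(-1.225e-16, -1.000) = (18.02, 14.48). Then |AF| = |F − A| = 23.12.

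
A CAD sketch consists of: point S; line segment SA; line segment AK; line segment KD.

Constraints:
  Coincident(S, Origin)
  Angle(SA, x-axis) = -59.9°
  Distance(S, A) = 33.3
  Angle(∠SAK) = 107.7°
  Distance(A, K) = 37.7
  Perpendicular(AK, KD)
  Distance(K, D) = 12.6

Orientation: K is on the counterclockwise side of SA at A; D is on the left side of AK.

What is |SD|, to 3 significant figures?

51.5

∠SAK = 107.7°, so AK runs at -59.9° + (180° − 107.7°) = 12.4° from the x-axis; with |AK| = 37.7, K = A + 37.7·(cos 12.4°, sin 12.4°) = (53.5, -20.7). AK is perpendicular to KD; with |KD| = 12.6 on the left of AK, D = K + 12.6·(-0.215, 0.977) = (50.8, -8.41). Then |SD| = |D − S| = 51.5.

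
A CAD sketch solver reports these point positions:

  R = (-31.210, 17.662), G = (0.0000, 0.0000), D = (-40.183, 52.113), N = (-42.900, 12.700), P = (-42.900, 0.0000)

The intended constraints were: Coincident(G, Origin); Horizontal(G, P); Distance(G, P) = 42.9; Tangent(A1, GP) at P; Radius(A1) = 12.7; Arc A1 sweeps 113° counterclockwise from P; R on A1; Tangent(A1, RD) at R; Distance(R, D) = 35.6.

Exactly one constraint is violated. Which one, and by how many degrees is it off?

Tangent(A1, RD) at R — off by 8.40°.

G = (0.00, 0.00) ✓; G.y = 0.00, P.y = 0.00 ✓; |GP| = 42.90 ✓; ∠(NP, PG) = 90.00° ✓; |NP| = 12.70 ✓; bearing(N→R) − bearing(N→P) = 113.0° ✓; |NR| = 12.70 ✓; ∠(NR, RD) = 98.40° ✗; |RD| = 35.60 ✓.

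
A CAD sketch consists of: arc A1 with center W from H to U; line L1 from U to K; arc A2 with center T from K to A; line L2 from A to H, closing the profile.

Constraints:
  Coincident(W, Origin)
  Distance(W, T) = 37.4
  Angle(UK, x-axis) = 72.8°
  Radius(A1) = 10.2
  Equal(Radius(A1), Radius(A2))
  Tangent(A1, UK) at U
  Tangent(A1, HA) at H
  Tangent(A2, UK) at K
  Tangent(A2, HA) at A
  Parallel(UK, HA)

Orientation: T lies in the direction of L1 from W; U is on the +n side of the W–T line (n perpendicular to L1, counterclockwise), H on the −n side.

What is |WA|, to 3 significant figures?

38.8

The slot axis is L1's direction at 72.8°, so u = (cos 72.8°, sin 72.8°) = (0.296, 0.955) and n = (−sin 72.8°, cos 72.8°) = (-0.955, 0.296). W is at the origin and T lies 37.4 along u from W, so T = 37.4·u = (11.1, 35.7). Tangency of A1 to both parallel lines with radius 10.2 puts U and H at W ± 10.2·n: U = (-9.74, 3.02), H = (9.74, -3.02). Equal radii place K and A the same way about T: K = T + 10.2·n = (1.32, 38.7), A = T − 10.2·n = (20.8, 32.7). Then |WA| = |A − W| = 38.8.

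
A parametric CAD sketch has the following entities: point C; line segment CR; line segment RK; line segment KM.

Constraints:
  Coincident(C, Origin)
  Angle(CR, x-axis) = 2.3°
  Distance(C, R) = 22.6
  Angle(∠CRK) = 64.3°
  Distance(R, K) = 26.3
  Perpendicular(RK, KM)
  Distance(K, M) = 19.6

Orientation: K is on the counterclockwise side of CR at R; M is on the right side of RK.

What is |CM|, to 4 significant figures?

43.24

C is at the origin; CR runs at 2.3° with length 22.6, so R = 22.6·(cos 2.3°, sin 2.3°) = (22.58, 0.9070). ∠CRK = 64.3°, so RK runs at 2.3° + (180° − 64.3°) = 118.0° from the x-axis; with |RK| = 26.3, K = R + 26.3·(cos 118.0°, sin 118.0°) = (10.23, 24.13). The perpendicularity gives KM at right angles to RK; with |KM| = 19.6 on the right of RK, M = K + 19.6·(0.8829, 0.4695) = (27.54, 33.33). Then |CM| = |M − C| = 43.24.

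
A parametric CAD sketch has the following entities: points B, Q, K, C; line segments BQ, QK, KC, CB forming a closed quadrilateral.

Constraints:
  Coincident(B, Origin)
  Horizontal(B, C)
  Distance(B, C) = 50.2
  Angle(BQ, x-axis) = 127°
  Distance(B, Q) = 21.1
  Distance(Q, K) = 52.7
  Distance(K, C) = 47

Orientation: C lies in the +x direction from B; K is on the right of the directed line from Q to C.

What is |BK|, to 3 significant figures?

31.9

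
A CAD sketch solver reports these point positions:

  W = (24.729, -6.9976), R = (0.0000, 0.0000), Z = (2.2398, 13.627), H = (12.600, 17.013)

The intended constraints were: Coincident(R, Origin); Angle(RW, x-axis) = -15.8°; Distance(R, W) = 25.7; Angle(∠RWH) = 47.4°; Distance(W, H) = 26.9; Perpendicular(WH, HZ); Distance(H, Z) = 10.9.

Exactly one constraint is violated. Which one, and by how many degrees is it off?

Perpendicular(WH, HZ) — off by 8.70°.

R = (0.00, 0.00) ✓; RW at -15.80° ✓; |RW| = 25.70 ✓; ∠RWH = 47.40° ✓; |WH| = 26.90 ✓; ∠(WH, HZ) = 81.30° ✗; |HZ| = 10.90 ✓.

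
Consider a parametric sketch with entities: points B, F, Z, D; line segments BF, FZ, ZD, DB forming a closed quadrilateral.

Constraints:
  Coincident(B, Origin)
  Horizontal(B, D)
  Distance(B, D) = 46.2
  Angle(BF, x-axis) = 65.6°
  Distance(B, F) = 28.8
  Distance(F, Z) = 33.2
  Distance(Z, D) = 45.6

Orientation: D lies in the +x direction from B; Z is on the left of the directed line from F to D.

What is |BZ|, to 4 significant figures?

59.75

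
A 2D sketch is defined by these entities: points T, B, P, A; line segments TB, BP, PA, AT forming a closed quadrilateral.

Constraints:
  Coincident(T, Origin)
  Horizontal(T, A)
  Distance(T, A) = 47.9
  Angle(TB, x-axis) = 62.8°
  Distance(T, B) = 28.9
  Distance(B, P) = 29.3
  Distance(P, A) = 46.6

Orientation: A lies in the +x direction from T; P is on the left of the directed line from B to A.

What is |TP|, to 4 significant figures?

57.14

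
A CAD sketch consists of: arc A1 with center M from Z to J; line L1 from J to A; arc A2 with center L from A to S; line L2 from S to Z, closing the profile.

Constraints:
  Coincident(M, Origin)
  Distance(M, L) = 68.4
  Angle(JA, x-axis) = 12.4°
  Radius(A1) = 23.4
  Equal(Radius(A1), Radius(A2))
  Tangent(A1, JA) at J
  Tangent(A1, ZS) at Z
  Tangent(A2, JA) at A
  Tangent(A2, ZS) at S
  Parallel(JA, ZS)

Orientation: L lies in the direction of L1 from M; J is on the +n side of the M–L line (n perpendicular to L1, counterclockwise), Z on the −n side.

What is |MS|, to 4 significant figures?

72.29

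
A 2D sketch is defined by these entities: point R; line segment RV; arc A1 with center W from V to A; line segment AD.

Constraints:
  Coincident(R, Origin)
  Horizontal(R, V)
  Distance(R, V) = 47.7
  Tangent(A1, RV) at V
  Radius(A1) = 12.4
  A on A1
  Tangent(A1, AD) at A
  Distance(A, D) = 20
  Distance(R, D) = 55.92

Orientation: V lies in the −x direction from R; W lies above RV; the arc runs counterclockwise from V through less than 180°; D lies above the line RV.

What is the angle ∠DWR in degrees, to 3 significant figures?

93.6°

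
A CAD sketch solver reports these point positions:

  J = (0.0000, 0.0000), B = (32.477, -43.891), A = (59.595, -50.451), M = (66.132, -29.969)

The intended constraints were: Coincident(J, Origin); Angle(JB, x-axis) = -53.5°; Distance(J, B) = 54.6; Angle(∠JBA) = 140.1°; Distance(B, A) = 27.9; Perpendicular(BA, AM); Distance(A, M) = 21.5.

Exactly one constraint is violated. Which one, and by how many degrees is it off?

Perpendicular(BA, AM) — off by 4.10°.

J = (0.00, 0.00) ✓; JB at -53.50° ✓; |JB| = 54.60 ✓; ∠JBA = 140.1° ✓; |BA| = 27.90 ✓; ∠(BA, AM) = 85.90° ✗; |AM| = 21.50 ✓.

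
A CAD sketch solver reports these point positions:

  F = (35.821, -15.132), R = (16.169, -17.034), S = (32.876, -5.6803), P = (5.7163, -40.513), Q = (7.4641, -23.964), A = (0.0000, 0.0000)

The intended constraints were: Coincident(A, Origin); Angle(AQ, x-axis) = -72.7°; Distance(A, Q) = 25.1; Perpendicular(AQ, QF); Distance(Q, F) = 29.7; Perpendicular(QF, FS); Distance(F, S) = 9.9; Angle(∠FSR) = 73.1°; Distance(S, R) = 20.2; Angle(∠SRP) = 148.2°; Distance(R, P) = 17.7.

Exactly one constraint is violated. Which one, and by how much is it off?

Distance(R, P) = 17.7 — off by 8.00.

A = (0.00, 0.00) ✓; AQ at -72.70° ✓; |AQ| = 25.10 ✓; ∠(AQ, QF) = 90.00° ✓; |QF| = 29.70 ✓; ∠(QF, FS) = 90.01° ✓; |FS| = 9.900 ✓; ∠FSR = 73.11° ✓; |SR| = 20.20 ✓; ∠SRP = 148.2° ✓; |RP| = 25.70 ✗.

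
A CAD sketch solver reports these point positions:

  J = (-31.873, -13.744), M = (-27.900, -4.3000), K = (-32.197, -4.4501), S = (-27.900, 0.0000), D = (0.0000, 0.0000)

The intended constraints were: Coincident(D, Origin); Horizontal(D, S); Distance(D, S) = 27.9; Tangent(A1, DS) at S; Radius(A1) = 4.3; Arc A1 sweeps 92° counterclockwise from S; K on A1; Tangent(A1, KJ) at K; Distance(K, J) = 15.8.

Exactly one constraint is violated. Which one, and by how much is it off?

Distance(K, J) = 15.8 — off by 6.50.

D = (0.00, 0.00) ✓; D.y = 0.00, S.y = 0.00 ✓; |DS| = 27.90 ✓; ∠(MS, SD) = 90.00° ✓; |MS| = 4.300 ✓; bearing(M→K) − bearing(M→S) = 92.00° ✓; |MK| = 4.300 ✓; ∠(MK, KJ) = 90.00° ✓; |KJ| = 9.300 ✗.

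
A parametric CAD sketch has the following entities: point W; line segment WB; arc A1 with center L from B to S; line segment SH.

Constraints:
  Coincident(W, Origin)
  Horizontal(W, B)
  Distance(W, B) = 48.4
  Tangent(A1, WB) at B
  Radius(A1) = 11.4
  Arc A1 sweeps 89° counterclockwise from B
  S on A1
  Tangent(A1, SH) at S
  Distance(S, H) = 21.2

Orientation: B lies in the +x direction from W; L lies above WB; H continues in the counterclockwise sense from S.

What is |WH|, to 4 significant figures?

68.34

On A1, B sits at bearing -90° from L; an 89° counterclockwise sweep puts S at bearing -1°, so S = L + 11.4·(cos -1°, sin -1°) = (59.80, 11.20). The tangent condition forces LS to be normal to SH, so SH runs along (−sin -1°, cos -1°); with |SH| = 21.2, H = (60.17, 32.40). Then |WH| = |H − W| = 68.34.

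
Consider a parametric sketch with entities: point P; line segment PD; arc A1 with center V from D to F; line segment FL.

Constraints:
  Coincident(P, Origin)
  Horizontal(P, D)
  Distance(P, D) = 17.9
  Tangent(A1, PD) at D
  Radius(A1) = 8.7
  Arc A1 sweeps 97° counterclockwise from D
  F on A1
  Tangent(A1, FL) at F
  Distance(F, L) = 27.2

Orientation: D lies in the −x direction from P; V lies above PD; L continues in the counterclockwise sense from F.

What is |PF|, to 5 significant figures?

13.457

The tangent condition forces VD to be normal to PD, so V = D + (0, 8.7) = (-17.900, 8.7000). On A1, D sits at bearing -90° from V; a 97° counterclockwise sweep puts F at bearing 7°, so F = V + 8.7·(cos 7°, sin 7°) = (-9.2648, 9.7603). Then |PF| = |F − P| = 13.457.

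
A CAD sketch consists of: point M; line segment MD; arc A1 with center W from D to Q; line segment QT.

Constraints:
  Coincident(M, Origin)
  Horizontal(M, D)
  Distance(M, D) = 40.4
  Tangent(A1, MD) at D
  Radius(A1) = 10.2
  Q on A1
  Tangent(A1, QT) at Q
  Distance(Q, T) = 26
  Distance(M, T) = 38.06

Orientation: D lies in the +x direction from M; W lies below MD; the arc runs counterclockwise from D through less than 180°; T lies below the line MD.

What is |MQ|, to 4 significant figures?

31.54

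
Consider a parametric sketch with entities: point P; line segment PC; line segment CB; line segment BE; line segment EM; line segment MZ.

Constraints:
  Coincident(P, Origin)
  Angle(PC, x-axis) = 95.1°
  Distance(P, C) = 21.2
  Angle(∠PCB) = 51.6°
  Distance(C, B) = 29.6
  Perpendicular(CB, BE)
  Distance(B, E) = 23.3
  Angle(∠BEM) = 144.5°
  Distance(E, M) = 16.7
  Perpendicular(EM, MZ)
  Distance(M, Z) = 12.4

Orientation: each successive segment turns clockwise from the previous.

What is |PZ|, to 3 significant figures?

13.5

∠BEM = 144.5° gives EM at -159° from the x-axis; with |EM| = 16.7, M = (-5.51, -20.6). EM is perpendicular to MZ, so MZ runs at 111°; with |MZ| = 12.4, Z = (-9.99, -9.09). Then |PZ| = |Z − P| = 13.5.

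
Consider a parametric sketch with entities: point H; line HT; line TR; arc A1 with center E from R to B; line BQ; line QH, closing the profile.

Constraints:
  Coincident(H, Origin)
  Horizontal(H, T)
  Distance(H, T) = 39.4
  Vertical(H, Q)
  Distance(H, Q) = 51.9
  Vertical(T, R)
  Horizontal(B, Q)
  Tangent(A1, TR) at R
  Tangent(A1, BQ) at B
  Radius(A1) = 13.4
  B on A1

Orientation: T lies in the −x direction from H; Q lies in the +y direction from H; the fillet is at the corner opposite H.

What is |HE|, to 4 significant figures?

46.46

H and Q share the same x with |HQ| = 51.9 and Q on the +y side, so Q = (0.000, 51.90). The virtual corner opposite H is at (-39.40, 51.90). A1 meets TR tangentially, so ER is at right angles to TR and A1 meets BQ tangentially, so EB is at right angles to BQ, with radius 13.4, so the center E sits 13.4 in from both sides at E = (-26.00, 38.50). Then |HE| = |E − H| = 46.46.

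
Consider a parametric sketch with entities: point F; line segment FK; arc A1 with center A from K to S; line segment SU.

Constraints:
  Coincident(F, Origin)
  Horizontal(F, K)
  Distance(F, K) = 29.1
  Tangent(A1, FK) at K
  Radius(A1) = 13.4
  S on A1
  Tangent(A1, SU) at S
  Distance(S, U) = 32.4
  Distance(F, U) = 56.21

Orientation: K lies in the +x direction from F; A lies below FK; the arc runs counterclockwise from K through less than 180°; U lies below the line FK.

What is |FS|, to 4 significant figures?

24.73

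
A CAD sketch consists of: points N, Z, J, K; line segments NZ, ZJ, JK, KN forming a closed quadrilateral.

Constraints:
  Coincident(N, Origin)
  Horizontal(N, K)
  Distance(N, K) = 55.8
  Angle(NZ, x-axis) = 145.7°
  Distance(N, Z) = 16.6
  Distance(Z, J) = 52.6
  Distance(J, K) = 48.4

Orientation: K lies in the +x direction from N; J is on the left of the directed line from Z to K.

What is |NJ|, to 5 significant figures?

49.515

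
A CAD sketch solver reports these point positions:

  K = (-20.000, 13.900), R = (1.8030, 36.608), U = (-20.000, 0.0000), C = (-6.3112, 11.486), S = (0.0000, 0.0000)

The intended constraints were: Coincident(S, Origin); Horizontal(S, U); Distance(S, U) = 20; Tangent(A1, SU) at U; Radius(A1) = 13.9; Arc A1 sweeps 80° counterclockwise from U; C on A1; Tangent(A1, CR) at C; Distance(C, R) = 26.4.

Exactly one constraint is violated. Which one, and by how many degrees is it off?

Tangent(A1, CR) at C — off by 7.90°.

S = (0.00, 0.00) ✓; S.y = 0.00, U.y = 0.00 ✓; |SU| = 20.00 ✓; ∠(KU, US) = 90.00° ✓; |KU| = 13.90 ✓; bearing(K→C) − bearing(K→U) = 80.00° ✓; |KC| = 13.90 ✓; ∠(KC, CR) = 97.90° ✗; |CR| = 26.40 ✓.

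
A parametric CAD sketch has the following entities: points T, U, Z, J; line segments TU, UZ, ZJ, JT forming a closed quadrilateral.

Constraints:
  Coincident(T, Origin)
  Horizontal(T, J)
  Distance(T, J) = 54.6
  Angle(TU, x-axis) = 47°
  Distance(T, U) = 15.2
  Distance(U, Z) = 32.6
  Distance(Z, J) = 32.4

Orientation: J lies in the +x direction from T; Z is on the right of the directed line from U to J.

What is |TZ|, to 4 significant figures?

31.85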